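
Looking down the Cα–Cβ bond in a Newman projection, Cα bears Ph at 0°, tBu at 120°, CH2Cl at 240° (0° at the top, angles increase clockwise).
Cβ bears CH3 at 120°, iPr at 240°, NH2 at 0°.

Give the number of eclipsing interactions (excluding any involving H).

Non-H eclipsing pairs: Ph(0°)/NH2(0°); tBu(120°)/CH3(120°); CH2Cl(240°)/iPr(240°) — 3 interactions.

3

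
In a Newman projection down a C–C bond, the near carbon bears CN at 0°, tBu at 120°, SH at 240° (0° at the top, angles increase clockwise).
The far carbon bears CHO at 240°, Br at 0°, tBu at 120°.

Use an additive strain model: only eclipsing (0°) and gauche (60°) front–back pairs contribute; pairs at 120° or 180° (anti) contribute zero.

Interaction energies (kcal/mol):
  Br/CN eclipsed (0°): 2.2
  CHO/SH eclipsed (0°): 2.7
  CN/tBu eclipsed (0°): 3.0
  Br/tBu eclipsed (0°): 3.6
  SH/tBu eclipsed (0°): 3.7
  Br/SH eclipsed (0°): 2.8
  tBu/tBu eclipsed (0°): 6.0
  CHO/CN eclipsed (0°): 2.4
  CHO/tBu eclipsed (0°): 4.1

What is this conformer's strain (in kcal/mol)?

This conformer (eclipsed): CN–Br eclipsed, tBu–tBu eclipsed, SH–CHO eclipsed; 2.2 + 6.0 + 2.7 = 10.9 kcal/mol.

10.9 kcal/mol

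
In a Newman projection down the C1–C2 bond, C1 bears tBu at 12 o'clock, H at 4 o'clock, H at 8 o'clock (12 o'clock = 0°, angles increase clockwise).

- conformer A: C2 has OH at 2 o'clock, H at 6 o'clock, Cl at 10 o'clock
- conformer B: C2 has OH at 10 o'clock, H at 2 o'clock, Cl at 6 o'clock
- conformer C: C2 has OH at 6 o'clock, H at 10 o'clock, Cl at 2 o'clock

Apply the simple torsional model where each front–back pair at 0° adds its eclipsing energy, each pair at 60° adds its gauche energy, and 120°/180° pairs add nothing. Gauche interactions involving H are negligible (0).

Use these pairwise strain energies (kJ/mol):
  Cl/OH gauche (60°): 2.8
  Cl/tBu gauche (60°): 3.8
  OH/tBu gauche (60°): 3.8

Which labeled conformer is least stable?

A

A (staggered): tBu–OH gauche, tBu–Cl gauche; 3.8 + 3.8 = 7.6 kJ/mol.
B (staggered): tBu–OH gauche; 3.8 = 3.8 kJ/mol.
C (staggered): tBu–Cl gauche; 3.8 = 3.8 kJ/mol.
A has the highest total (7.6 kJ/mol).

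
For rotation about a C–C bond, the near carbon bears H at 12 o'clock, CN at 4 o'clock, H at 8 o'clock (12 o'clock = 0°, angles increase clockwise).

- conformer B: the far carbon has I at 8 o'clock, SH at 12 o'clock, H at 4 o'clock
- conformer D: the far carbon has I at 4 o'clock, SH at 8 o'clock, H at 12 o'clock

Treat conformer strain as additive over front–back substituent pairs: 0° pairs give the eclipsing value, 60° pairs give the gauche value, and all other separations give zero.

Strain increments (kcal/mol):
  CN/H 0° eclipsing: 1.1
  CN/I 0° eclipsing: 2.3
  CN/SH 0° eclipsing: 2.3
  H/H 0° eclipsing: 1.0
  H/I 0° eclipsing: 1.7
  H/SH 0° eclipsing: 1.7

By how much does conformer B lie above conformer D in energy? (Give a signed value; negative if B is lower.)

B (eclipsed): H(0°)/SH(0°) eclipsed 1.7; CN(120°)/H(120°) eclipsed 1.1; H(240°)/I(240°) eclipsed 1.7 → 4.5 kcal/mol.
D (eclipsed): H(0°)/H(0°) eclipsed 1.0; CN(120°)/I(120°) eclipsed 2.3; H(240°)/SH(240°) eclipsed 1.7 → 5.0 kcal/mol.
E(B) − E(D) = 4.5 − 5.0 = -0.5 kcal/mol.

-0.5 kcal/mol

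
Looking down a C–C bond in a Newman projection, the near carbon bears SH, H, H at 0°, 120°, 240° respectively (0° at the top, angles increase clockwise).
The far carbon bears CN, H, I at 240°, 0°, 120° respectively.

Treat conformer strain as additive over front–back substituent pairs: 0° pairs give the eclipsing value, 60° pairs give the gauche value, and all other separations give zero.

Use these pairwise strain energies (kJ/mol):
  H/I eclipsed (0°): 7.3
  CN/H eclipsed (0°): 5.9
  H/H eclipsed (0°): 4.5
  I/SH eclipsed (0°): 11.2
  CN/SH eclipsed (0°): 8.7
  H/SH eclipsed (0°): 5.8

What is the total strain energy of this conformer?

19.0 kJ/mol

This conformer is eclipsed. SH at 0° is eclipsed with H at 0° (5.8); H at 120° is eclipsed with I at 120° (7.3); H at 240° is eclipsed with CN at 240° (5.9). Total 19.0 kJ/mol.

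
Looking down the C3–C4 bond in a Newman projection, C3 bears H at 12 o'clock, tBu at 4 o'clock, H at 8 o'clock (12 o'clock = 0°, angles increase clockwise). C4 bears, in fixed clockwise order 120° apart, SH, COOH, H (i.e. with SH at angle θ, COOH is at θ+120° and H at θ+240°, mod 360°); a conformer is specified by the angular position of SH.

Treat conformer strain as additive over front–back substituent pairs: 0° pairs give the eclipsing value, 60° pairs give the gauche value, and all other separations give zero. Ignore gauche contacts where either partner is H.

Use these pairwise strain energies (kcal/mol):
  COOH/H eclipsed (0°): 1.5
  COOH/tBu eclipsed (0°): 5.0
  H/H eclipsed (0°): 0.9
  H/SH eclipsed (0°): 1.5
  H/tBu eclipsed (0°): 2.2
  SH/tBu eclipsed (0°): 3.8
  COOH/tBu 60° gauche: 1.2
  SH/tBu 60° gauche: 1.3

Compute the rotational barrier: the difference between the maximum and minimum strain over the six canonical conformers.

SH at 0° (eclipsed): H–SH eclipsed, tBu–COOH eclipsed, H–H eclipsed; 1.5 + 5.0 + 0.9 = 7.4 kcal/mol.
SH at 60° (staggered): tBu–SH gauche, tBu–COOH gauche; 1.3 + 1.2 = 2.5 kcal/mol.
SH at 120° (eclipsed): H–H eclipsed, tBu–SH eclipsed, H–COOH eclipsed; 0.9 + 3.8 + 1.5 = 6.2 kcal/mol.
SH at 180° (staggered): tBu–SH gauche; 1.3 = 1.3 kcal/mol.
SH at 240° (eclipsed): H–COOH eclipsed, tBu–H eclipsed, H–SH eclipsed; 1.5 + 2.2 + 1.5 = 5.2 kcal/mol.
SH at 300° (staggered): tBu–COOH gauche; 1.2 = 1.2 kcal/mol.
Max at 0° (7.4 kcal/mol), min at 300° (1.2 kcal/mol); barrier = 6.2 kcal/mol.

6.2 kcal/mol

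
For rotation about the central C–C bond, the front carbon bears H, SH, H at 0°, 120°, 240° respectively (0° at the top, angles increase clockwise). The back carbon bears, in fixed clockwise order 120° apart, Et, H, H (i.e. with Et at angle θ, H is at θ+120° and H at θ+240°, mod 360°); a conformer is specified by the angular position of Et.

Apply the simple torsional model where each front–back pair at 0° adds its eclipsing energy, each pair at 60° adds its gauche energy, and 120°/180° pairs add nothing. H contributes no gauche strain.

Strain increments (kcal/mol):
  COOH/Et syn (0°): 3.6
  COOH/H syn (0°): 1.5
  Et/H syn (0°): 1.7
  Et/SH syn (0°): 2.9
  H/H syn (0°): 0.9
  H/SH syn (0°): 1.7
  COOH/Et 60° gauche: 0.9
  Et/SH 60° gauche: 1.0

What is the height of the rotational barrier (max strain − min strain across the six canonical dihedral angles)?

4.7 kcal/mol

Et at 0° (eclipsed): H–Et eclipsed, SH–H eclipsed, H–H eclipsed; 1.7 + 1.7 + 0.9 = 4.3 kcal/mol.
Et at 60° (staggered): SH–Et gauche; 1.0 = 1.0 kcal/mol.
Et at 120° (eclipsed): H–H eclipsed, SH–Et eclipsed, H–H eclipsed; 0.9 + 2.9 + 0.9 = 4.7 kcal/mol.
Et at 180° (staggered): SH–Et gauche; 1.0 = 1.0 kcal/mol.
Et at 240° (eclipsed): H–H eclipsed, SH–H eclipsed, H–Et eclipsed; 0.9 + 1.7 + 1.7 = 4.3 kcal/mol.
Et at 300° (staggered): no non-H gauche contacts → 0.0 kcal/mol.
Max at 120° (4.7 kcal/mol), min at 300° (0.0 kcal/mol); barrier = 4.7 kcal/mol.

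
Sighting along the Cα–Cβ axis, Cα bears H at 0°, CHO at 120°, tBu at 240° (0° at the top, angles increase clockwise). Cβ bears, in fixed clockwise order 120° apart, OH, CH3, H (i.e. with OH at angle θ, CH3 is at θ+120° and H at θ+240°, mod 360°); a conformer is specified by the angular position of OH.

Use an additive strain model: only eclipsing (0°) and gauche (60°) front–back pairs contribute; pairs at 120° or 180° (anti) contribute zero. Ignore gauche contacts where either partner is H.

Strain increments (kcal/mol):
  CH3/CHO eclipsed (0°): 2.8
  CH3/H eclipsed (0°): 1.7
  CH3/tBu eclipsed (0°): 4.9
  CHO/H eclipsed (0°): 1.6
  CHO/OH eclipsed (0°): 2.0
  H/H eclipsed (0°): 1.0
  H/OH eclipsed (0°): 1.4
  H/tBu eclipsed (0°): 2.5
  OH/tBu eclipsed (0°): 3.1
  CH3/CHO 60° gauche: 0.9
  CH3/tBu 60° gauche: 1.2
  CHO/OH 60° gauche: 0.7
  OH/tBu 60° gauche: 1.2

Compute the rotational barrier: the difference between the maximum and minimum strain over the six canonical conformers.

OH at 0° is eclipsed. H at 0° is eclipsed with OH at 0° (1.4); CHO at 120° is eclipsed with CH3 at 120° (2.8); tBu at 240° is eclipsed with H at 240° (2.5). Total 6.7 kcal/mol.
OH at 60° is staggered. CHO at 120° is gauche with OH at 60° (0.7); CHO at 120° is gauche with CH3 at 180° (0.9); tBu at 240° is gauche with CH3 at 180° (1.2). Total 2.8 kcal/mol.
OH at 120° is eclipsed. H at 0° is eclipsed with H at 0° (1.0); CHO at 120° is eclipsed with OH at 120° (2.0); tBu at 240° is eclipsed with CH3 at 240° (4.9). Total 7.9 kcal/mol.
OH at 180° is staggered. CHO at 120° is gauche with OH at 180° (0.7); tBu at 240° is gauche with OH at 180° (1.2); tBu at 240° is gauche with CH3 at 300° (1.2). Total 3.1 kcal/mol.
OH at 240° is eclipsed. H at 0° is eclipsed with CH3 at 0° (1.7); CHO at 120° is eclipsed with H at 120° (1.6); tBu at 240° is eclipsed with OH at 240° (3.1). Total 6.4 kcal/mol.
OH at 300° is staggered. CHO at 120° is gauche with CH3 at 60° (0.9); tBu at 240° is gauche with OH at 300° (1.2). Total 2.1 kcal/mol.
Max at 120° (7.9 kcal/mol), min at 300° (2.1 kcal/mol); barrier = 5.8 kcal/mol.

5.8 kcal/mol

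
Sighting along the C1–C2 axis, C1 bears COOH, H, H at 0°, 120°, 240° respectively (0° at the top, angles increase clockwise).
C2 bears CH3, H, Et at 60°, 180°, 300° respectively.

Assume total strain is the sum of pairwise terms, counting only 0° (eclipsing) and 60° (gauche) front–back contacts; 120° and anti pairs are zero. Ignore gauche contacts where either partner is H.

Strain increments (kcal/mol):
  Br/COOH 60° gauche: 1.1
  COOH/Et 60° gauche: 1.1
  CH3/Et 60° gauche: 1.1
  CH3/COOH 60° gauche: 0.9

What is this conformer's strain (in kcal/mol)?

This conformer is staggered. COOH at 0° is gauche with CH3 at 60° (0.9); COOH at 0° is gauche with Et at 300° (1.1). Total 2.0 kcal/mol.

2.0 kcal/mol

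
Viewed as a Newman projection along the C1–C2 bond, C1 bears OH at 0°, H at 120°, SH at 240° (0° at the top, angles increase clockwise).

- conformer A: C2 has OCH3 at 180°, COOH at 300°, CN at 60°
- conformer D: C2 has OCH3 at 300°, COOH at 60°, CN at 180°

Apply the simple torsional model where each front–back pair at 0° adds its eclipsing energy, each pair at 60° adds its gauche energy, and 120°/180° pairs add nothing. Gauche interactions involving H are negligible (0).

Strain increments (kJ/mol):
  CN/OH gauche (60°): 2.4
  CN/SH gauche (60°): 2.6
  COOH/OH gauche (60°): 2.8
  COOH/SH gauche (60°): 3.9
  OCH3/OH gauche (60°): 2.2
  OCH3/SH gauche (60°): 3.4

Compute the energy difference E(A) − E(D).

+1.5 kJ/mol

A (staggered): OH–COOH gauche, OH–CN gauche, SH–OCH3 gauche, SH–COOH gauche; 2.8 + 2.4 + 3.4 + 3.9 = 12.5 kJ/mol.
D (staggered): OH–OCH3 gauche, OH–COOH gauche, SH–OCH3 gauche, SH–CN gauche; 2.2 + 2.8 + 3.4 + 2.6 = 11.0 kJ/mol.
E(A) − E(D) = 12.5 − 11.0 = +1.5 kJ/mol.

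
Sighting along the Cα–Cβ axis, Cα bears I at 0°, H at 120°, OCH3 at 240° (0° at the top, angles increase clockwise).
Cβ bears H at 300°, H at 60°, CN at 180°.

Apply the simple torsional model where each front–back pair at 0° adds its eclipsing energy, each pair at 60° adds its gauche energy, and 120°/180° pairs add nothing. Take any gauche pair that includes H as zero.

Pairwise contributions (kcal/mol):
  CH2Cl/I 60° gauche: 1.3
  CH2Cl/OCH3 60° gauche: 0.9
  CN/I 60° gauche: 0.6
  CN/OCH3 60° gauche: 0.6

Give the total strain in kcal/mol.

0.6 kcal/mol

This conformer (staggered): OCH3–CN gauche; 0.6 = 0.6 kcal/mol.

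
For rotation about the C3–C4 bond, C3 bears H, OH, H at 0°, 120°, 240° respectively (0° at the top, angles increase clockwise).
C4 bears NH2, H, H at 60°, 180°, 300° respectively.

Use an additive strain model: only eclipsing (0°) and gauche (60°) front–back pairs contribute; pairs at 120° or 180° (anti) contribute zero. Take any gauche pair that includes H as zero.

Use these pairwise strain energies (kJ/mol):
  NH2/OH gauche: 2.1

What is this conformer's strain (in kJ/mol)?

This conformer is staggered. OH at 120° is gauche with NH2 at 60° (2.1). Total 2.1 kJ/mol.

2.1 kJ/mol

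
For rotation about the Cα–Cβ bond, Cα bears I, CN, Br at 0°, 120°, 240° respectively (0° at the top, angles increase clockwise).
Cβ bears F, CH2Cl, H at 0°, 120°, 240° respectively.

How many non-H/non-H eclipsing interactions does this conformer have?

2

Non-H eclipsing pairs: I(0°)/F(0°); CN(120°)/CH2Cl(120°) — 2 interactions.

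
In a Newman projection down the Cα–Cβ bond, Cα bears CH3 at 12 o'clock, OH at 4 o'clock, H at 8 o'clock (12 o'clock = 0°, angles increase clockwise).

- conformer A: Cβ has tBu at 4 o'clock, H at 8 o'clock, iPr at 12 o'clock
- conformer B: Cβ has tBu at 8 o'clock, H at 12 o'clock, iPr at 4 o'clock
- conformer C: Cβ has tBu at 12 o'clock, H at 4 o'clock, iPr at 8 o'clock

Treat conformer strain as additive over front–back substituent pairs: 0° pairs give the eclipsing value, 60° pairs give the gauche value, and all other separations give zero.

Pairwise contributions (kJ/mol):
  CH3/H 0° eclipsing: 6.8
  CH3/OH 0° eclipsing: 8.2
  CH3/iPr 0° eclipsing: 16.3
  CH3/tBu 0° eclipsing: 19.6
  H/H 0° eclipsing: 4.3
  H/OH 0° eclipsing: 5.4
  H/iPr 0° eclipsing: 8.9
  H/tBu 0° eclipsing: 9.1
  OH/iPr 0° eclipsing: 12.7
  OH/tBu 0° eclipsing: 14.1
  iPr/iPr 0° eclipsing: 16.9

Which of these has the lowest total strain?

B

A is eclipsed. CH3 at 0° is eclipsed with iPr at 0° (16.3); OH at 120° is eclipsed with tBu at 120° (14.1); H at 240° is eclipsed with H at 240° (4.3). Total 34.7 kJ/mol.
B is eclipsed. CH3 at 0° is eclipsed with H at 0° (6.8); OH at 120° is eclipsed with iPr at 120° (12.7); H at 240° is eclipsed with tBu at 240° (9.1). Total 28.6 kJ/mol.
C is eclipsed. CH3 at 0° is eclipsed with tBu at 0° (19.6); OH at 120° is eclipsed with H at 120° (5.4); H at 240° is eclipsed with iPr at 240° (8.9). Total 33.9 kJ/mol.
B has the lowest total (28.6 kJ/mol).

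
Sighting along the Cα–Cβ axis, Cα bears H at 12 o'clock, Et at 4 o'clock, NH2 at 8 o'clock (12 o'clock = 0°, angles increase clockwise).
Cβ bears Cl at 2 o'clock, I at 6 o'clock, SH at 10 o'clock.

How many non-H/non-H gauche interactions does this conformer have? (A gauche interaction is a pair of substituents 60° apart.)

Non-H gauche pairs: Et(120°)/Cl(60°); Et(120°)/I(180°); NH2(240°)/I(180°); NH2(240°)/SH(300°) — 4 interactions.

4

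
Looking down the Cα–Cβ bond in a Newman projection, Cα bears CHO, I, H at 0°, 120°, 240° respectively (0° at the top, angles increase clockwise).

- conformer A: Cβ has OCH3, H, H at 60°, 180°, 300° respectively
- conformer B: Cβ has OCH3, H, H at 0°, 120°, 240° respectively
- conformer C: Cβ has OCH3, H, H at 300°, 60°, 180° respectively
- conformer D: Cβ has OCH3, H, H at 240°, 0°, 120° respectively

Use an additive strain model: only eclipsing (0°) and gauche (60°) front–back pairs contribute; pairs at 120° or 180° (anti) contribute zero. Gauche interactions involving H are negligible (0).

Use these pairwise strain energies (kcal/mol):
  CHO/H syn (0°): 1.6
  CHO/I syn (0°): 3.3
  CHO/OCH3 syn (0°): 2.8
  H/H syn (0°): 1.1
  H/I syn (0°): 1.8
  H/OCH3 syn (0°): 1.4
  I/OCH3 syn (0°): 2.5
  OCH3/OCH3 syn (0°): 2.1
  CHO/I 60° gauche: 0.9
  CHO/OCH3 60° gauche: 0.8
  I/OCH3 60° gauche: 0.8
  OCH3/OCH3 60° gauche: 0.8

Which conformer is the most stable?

A is staggered. CHO at 0° is gauche with OCH3 at 60° (0.8); I at 120° is gauche with OCH3 at 60° (0.8). Total 1.6 kcal/mol.
B is eclipsed. CHO at 0° is eclipsed with OCH3 at 0° (2.8); I at 120° is eclipsed with H at 120° (1.8); H at 240° is eclipsed with H at 240° (1.1). Total 5.7 kcal/mol.
C is staggered. CHO at 0° is gauche with OCH3 at 300° (0.8). Total 0.8 kcal/mol.
D is eclipsed. CHO at 0° is eclipsed with H at 0° (1.6); I at 120° is eclipsed with H at 120° (1.8); H at 240° is eclipsed with OCH3 at 240° (1.4). Total 4.8 kcal/mol.
C has the lowest total (0.8 kcal/mol).

C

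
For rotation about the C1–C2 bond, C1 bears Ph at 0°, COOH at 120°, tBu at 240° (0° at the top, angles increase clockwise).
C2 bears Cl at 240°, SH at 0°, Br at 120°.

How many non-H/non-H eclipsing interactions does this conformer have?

3

Non-H eclipsing pairs: Ph(0°)/SH(0°); COOH(120°)/Br(120°); tBu(240°)/Cl(240°) — 3 interactions.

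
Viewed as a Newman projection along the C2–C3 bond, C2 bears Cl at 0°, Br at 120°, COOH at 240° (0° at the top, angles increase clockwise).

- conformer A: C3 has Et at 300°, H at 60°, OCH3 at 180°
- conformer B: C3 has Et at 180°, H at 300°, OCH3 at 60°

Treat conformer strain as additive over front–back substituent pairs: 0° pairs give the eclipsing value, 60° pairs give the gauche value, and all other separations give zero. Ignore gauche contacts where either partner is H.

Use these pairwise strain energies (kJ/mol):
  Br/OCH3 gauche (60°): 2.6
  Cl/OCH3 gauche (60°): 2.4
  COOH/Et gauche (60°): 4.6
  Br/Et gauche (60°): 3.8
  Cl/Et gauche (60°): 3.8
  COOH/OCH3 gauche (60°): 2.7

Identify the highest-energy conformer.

A (staggered): Cl(0°)/Et(300°) gauche 3.8; Br(120°)/OCH3(180°) gauche 2.6; COOH(240°)/Et(300°) gauche 4.6; COOH(240°)/OCH3(180°) gauche 2.7 → 13.7 kJ/mol.
B (staggered): Cl(0°)/OCH3(60°) gauche 2.4; Br(120°)/Et(180°) gauche 3.8; Br(120°)/OCH3(60°) gauche 2.6; COOH(240°)/Et(180°) gauche 4.6 → 13.4 kJ/mol.
A has the highest total (13.7 kJ/mol).

A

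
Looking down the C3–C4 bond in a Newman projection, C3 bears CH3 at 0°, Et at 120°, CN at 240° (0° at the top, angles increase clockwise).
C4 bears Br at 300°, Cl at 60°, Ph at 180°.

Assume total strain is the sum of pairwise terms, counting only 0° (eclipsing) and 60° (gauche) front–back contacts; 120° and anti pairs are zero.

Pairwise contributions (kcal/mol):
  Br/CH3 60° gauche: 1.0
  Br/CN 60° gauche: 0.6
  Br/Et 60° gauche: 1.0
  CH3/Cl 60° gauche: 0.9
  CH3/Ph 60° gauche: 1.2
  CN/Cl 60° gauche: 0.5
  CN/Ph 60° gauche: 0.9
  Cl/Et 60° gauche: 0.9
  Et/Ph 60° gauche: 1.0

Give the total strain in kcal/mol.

This conformer (staggered): CH3(0°)/Br(300°) gauche 1.0; CH3(0°)/Cl(60°) gauche 0.9; Et(120°)/Cl(60°) gauche 0.9; Et(120°)/Ph(180°) gauche 1.0; CN(240°)/Br(300°) gauche 0.6; CN(240°)/Ph(180°) gauche 0.9 → 5.3 kcal/mol.

5.3 kcal/mol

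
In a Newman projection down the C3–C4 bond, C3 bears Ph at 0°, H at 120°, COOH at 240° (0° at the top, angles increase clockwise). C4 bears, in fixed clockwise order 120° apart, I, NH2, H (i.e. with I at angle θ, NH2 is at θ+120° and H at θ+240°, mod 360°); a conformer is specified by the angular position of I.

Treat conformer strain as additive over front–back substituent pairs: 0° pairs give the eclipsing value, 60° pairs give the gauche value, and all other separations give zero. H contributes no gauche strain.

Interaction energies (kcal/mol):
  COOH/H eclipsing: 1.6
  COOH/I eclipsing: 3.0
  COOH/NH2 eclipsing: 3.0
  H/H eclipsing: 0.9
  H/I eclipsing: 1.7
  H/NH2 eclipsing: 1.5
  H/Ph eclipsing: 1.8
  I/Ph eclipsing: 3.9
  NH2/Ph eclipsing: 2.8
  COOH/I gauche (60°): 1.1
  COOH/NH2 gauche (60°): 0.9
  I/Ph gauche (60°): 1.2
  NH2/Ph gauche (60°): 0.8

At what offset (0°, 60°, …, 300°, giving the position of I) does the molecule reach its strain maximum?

I at 0° (eclipsed): Ph–I eclipsed, H–NH2 eclipsed, COOH–H eclipsed; 3.9 + 1.5 + 1.6 = 7.0 kcal/mol.
I at 60° (staggered): Ph–I gauche, COOH–NH2 gauche; 1.2 + 0.9 = 2.1 kcal/mol.
I at 120° (eclipsed): Ph–H eclipsed, H–I eclipsed, COOH–NH2 eclipsed; 1.8 + 1.7 + 3.0 = 6.5 kcal/mol.
I at 180° (staggered): Ph–NH2 gauche, COOH–I gauche, COOH–NH2 gauche; 0.8 + 1.1 + 0.9 = 2.8 kcal/mol.
I at 240° (eclipsed): Ph–NH2 eclipsed, H–H eclipsed, COOH–I eclipsed; 2.8 + 0.9 + 3.0 = 6.7 kcal/mol.
I at 300° (staggered): Ph–I gauche, Ph–NH2 gauche, COOH–I gauche; 1.2 + 0.8 + 1.1 = 3.1 kcal/mol.
The maximum (7.0 kcal/mol) occurs with I at 0°.

0°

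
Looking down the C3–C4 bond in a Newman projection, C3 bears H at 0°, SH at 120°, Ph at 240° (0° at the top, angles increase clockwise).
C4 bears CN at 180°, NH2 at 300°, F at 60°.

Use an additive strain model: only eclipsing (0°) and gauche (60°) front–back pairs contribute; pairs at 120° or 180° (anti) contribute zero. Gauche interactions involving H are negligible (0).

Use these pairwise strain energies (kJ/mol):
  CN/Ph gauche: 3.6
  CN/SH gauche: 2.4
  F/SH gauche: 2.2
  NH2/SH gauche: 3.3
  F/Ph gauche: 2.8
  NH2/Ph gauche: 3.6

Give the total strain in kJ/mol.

11.8 kJ/mol

This conformer (staggered): SH(120°)/CN(180°) gauche 2.4; SH(120°)/F(60°) gauche 2.2; Ph(240°)/CN(180°) gauche 3.6; Ph(240°)/NH2(300°) gauche 3.6 → 11.8 kJ/mol.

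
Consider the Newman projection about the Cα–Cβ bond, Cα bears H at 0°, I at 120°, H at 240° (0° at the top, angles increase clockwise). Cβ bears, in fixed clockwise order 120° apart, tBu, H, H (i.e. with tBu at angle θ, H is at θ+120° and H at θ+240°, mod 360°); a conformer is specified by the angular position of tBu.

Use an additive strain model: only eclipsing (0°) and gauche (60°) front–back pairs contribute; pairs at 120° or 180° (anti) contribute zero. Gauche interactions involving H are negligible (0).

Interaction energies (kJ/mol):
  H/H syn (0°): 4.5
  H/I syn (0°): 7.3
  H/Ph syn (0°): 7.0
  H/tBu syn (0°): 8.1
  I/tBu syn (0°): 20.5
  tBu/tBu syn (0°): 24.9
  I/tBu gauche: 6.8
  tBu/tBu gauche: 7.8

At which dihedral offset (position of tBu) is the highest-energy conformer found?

tBu at 0° (eclipsed): H–tBu eclipsed, I–H eclipsed, H–H eclipsed; 8.1 + 7.3 + 4.5 = 19.9 kJ/mol.
tBu at 60° (staggered): I–tBu gauche; 6.8 = 6.8 kJ/mol.
tBu at 120° (eclipsed): H–H eclipsed, I–tBu eclipsed, H–H eclipsed; 4.5 + 20.5 + 4.5 = 29.5 kJ/mol.
tBu at 180° (staggered): I–tBu gauche; 6.8 = 6.8 kJ/mol.
tBu at 240° (eclipsed): H–H eclipsed, I–H eclipsed, H–tBu eclipsed; 4.5 + 7.3 + 8.1 = 19.9 kJ/mol.
tBu at 300° (staggered): no non-H gauche contacts → 0.0 kJ/mol.
The maximum (29.5 kJ/mol) occurs with tBu at 120°.

120°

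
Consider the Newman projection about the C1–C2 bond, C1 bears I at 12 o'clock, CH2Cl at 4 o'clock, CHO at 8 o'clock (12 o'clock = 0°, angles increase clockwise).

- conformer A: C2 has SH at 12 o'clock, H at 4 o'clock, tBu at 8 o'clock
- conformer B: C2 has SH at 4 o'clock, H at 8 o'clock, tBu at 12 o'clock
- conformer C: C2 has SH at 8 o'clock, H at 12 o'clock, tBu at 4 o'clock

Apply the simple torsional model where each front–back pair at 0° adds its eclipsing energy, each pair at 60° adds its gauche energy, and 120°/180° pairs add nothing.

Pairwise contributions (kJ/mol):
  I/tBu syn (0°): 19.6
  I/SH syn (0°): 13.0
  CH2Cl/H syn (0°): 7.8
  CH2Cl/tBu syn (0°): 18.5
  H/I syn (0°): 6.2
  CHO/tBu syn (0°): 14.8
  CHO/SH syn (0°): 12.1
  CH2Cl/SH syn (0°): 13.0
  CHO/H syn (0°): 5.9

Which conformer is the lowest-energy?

A is eclipsed. I at 0° is eclipsed with SH at 0° (13.0); CH2Cl at 120° is eclipsed with H at 120° (7.8); CHO at 240° is eclipsed with tBu at 240° (14.8). Total 35.6 kJ/mol.
B is eclipsed. I at 0° is eclipsed with tBu at 0° (19.6); CH2Cl at 120° is eclipsed with SH at 120° (13.0); CHO at 240° is eclipsed with H at 240° (5.9). Total 38.5 kJ/mol.
C is eclipsed. I at 0° is eclipsed with H at 0° (6.2); CH2Cl at 120° is eclipsed with tBu at 120° (18.5); CHO at 240° is eclipsed with SH at 240° (12.1). Total 36.8 kJ/mol.
A has the lowest total (35.6 kJ/mol).

A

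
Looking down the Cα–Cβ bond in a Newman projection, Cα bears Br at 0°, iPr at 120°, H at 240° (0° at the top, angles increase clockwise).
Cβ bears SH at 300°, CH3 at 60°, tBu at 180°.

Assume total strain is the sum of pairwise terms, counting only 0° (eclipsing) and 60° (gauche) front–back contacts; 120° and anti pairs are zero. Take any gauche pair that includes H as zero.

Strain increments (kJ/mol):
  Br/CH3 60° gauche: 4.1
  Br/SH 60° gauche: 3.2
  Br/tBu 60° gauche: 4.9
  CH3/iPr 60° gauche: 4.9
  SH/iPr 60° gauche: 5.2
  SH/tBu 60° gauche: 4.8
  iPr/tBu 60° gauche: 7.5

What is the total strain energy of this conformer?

19.7 kJ/mol

This conformer (staggered): Br–SH gauche, Br–CH3 gauche, iPr–CH3 gauche, iPr–tBu gauche; 3.2 + 4.1 + 4.9 + 7.5 = 19.7 kJ/mol.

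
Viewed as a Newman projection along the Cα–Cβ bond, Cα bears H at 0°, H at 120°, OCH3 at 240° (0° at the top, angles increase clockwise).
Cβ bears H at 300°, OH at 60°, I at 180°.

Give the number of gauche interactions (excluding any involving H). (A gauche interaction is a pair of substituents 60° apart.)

Non-H gauche pairs: OCH3(240°)/I(180°) — 1 interaction.

1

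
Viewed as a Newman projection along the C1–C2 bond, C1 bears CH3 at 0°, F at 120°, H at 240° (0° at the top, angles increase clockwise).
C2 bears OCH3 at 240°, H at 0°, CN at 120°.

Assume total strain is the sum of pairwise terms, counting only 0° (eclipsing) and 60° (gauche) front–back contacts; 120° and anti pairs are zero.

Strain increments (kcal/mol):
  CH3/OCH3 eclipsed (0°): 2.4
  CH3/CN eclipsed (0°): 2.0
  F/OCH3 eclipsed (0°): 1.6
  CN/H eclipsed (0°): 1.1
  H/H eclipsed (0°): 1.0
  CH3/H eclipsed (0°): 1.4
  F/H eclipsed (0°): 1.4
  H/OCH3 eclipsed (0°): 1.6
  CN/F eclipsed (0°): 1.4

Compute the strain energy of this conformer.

4.4 kcal/mol

This conformer (eclipsed): CH3(0°)/H(0°) eclipsed 1.4; F(120°)/CN(120°) eclipsed 1.4; H(240°)/OCH3(240°) eclipsed 1.6 → 4.4 kcal/mol.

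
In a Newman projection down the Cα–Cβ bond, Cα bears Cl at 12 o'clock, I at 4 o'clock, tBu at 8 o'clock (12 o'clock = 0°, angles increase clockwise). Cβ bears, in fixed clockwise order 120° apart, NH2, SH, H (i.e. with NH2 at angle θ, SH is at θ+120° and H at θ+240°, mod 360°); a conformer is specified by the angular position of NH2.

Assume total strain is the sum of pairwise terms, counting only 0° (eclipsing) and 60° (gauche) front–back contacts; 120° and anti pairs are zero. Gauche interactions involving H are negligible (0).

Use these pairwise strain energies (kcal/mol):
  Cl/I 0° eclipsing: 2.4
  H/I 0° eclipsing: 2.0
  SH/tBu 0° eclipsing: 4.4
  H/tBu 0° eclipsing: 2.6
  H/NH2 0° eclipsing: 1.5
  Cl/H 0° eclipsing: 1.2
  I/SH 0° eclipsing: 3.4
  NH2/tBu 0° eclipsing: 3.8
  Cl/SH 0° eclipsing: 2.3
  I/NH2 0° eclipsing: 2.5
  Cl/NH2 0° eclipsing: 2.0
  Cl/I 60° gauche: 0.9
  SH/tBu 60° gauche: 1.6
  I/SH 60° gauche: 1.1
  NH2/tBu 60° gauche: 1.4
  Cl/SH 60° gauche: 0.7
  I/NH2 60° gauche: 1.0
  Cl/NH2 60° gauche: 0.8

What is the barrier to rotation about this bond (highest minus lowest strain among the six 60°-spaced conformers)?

NH2 at 0° (eclipsed): Cl–NH2 eclipsed, I–SH eclipsed, tBu–H eclipsed; 2.0 + 3.4 + 2.6 = 8.0 kcal/mol.
NH2 at 60° (staggered): Cl–NH2 gauche, I–NH2 gauche, I–SH gauche, tBu–SH gauche; 0.8 + 1.0 + 1.1 + 1.6 = 4.5 kcal/mol.
NH2 at 120° (eclipsed): Cl–H eclipsed, I–NH2 eclipsed, tBu–SH eclipsed; 1.2 + 2.5 + 4.4 = 8.1 kcal/mol.
NH2 at 180° (staggered): Cl–SH gauche, I–NH2 gauche, tBu–NH2 gauche, tBu–SH gauche; 0.7 + 1.0 + 1.4 + 1.6 = 4.7 kcal/mol.
NH2 at 240° (eclipsed): Cl–SH eclipsed, I–H eclipsed, tBu–NH2 eclipsed; 2.3 + 2.0 + 3.8 = 8.1 kcal/mol.
NH2 at 300° (staggered): Cl–NH2 gauche, Cl–SH gauche, I–SH gauche, tBu–NH2 gauche; 0.8 + 0.7 + 1.1 + 1.4 = 4.0 kcal/mol.
Max at 120° (8.1 kcal/mol), min at 300° (4.0 kcal/mol); barrier = 4.1 kcal/mol.

4.1 kcal/mol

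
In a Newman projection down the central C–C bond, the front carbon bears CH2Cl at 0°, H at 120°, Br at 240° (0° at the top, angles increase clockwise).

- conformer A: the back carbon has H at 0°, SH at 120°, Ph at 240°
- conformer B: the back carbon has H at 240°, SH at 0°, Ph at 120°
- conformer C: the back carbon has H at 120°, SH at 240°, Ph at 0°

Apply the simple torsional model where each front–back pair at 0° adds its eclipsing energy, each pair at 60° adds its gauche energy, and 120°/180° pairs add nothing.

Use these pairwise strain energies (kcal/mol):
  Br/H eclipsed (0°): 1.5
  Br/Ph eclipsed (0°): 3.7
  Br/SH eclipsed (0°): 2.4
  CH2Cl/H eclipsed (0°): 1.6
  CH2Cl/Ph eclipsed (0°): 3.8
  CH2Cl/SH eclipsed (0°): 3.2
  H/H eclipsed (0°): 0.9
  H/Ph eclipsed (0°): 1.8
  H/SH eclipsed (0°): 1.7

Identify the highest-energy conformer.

C

A is eclipsed. CH2Cl at 0° is eclipsed with H at 0° (1.6); H at 120° is eclipsed with SH at 120° (1.7); Br at 240° is eclipsed with Ph at 240° (3.7). Total 7.0 kcal/mol.
B is eclipsed. CH2Cl at 0° is eclipsed with SH at 0° (3.2); H at 120° is eclipsed with Ph at 120° (1.8); Br at 240° is eclipsed with H at 240° (1.5). Total 6.5 kcal/mol.
C is eclipsed. CH2Cl at 0° is eclipsed with Ph at 0° (3.8); H at 120° is eclipsed with H at 120° (0.9); Br at 240° is eclipsed with SH at 240° (2.4). Total 7.1 kcal/mol.
C has the highest total (7.1 kcal/mol).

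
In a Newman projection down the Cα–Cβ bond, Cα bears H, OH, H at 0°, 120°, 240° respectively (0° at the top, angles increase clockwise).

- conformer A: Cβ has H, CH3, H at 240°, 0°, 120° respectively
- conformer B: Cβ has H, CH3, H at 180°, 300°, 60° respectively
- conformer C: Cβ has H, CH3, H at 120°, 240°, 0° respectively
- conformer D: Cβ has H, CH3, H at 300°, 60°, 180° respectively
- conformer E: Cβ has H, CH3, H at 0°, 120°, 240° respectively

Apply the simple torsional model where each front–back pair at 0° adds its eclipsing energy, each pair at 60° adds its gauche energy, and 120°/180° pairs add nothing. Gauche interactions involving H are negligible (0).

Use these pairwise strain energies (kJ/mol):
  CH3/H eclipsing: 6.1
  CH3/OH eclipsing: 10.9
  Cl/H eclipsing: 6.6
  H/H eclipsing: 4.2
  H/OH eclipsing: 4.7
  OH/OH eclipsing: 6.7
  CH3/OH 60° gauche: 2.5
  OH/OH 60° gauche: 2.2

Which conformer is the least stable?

E

A (eclipsed): H(0°)/CH3(0°) eclipsed 6.1; OH(120°)/H(120°) eclipsed 4.7; H(240°)/H(240°) eclipsed 4.2 → 15.0 kJ/mol.
B (staggered): no non-H gauche contacts → 0.0 kJ/mol.
C (eclipsed): H(0°)/H(0°) eclipsed 4.2; OH(120°)/H(120°) eclipsed 4.7; H(240°)/CH3(240°) eclipsed 6.1 → 15.0 kJ/mol.
D (staggered): OH(120°)/CH3(60°) gauche 2.5 → 2.5 kJ/mol.
E (eclipsed): H(0°)/H(0°) eclipsed 4.2; OH(120°)/CH3(120°) eclipsed 10.9; H(240°)/H(240°) eclipsed 4.2 → 19.3 kJ/mol.
E has the highest total (19.3 kJ/mol).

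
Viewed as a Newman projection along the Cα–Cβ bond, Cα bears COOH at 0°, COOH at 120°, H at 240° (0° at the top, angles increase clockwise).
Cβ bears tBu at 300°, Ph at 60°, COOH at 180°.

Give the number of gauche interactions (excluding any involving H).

4

Non-H gauche pairs: COOH(0°)/tBu(300°); COOH(0°)/Ph(60°); COOH(120°)/Ph(60°); COOH(120°)/COOH(180°) — 4 interactions.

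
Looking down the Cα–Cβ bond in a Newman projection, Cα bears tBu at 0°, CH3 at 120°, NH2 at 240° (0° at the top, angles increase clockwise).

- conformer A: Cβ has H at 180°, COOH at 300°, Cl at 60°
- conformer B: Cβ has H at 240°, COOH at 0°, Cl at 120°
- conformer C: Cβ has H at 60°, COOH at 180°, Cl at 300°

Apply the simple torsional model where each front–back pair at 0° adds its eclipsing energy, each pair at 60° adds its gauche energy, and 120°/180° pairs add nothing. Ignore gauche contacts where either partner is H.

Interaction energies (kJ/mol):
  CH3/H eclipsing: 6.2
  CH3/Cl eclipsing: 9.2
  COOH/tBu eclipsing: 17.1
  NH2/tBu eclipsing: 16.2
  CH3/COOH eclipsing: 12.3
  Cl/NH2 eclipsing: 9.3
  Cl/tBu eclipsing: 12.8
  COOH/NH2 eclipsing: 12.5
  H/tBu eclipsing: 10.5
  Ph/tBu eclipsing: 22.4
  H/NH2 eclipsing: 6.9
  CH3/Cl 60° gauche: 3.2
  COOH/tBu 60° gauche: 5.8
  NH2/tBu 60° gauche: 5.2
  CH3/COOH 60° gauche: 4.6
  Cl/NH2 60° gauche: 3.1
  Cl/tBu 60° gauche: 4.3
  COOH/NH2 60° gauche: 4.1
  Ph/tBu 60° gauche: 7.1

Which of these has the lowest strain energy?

A (staggered): tBu(0°)/COOH(300°) gauche 5.8; tBu(0°)/Cl(60°) gauche 4.3; CH3(120°)/Cl(60°) gauche 3.2; NH2(240°)/COOH(300°) gauche 4.1 → 17.4 kJ/mol.
B (eclipsed): tBu(0°)/COOH(0°) eclipsed 17.1; CH3(120°)/Cl(120°) eclipsed 9.2; NH2(240°)/H(240°) eclipsed 6.9 → 33.2 kJ/mol.
C (staggered): tBu(0°)/Cl(300°) gauche 4.3; CH3(120°)/COOH(180°) gauche 4.6; NH2(240°)/COOH(180°) gauche 4.1; NH2(240°)/Cl(300°) gauche 3.1 → 16.1 kJ/mol.
C has the lowest total (16.1 kJ/mol).

C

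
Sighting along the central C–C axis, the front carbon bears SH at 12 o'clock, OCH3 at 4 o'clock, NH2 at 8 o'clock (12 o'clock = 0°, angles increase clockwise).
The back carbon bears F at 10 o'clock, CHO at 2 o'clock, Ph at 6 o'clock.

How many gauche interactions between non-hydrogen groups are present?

6

Non-H gauche pairs: SH(0°)/F(300°); SH(0°)/CHO(60°); OCH3(120°)/CHO(60°); OCH3(120°)/Ph(180°); NH2(240°)/F(300°); NH2(240°)/Ph(180°) — 6 interactions.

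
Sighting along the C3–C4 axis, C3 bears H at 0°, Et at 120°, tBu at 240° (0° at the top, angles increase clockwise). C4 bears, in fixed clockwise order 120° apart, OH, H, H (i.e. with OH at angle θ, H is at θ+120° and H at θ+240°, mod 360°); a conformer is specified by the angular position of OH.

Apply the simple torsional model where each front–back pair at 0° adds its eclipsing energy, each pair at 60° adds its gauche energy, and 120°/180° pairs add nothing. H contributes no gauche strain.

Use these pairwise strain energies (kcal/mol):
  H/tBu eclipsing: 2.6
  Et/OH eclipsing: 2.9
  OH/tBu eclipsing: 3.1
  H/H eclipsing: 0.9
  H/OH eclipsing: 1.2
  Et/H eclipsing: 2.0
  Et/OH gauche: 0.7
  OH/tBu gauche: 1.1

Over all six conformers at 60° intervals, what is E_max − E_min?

5.7 kcal/mol

OH at 0° is eclipsed. H at 0° is eclipsed with OH at 0° (1.2); Et at 120° is eclipsed with H at 120° (2.0); tBu at 240° is eclipsed with H at 240° (2.6). Total 5.8 kcal/mol.
OH at 60° is staggered. Et at 120° is gauche with OH at 60° (0.7). Total 0.7 kcal/mol.
OH at 120° is eclipsed. H at 0° is eclipsed with H at 0° (0.9); Et at 120° is eclipsed with OH at 120° (2.9); tBu at 240° is eclipsed with H at 240° (2.6). Total 6.4 kcal/mol.
OH at 180° is staggered. Et at 120° is gauche with OH at 180° (0.7); tBu at 240° is gauche with OH at 180° (1.1). Total 1.8 kcal/mol.
OH at 240° is eclipsed. H at 0° is eclipsed with H at 0° (0.9); Et at 120° is eclipsed with H at 120° (2.0); tBu at 240° is eclipsed with OH at 240° (3.1). Total 6.0 kcal/mol.
OH at 300° is staggered. tBu at 240° is gauche with OH at 300° (1.1). Total 1.1 kcal/mol.
Max at 120° (6.4 kcal/mol), min at 60° (0.7 kcal/mol); barrier = 5.7 kcal/mol.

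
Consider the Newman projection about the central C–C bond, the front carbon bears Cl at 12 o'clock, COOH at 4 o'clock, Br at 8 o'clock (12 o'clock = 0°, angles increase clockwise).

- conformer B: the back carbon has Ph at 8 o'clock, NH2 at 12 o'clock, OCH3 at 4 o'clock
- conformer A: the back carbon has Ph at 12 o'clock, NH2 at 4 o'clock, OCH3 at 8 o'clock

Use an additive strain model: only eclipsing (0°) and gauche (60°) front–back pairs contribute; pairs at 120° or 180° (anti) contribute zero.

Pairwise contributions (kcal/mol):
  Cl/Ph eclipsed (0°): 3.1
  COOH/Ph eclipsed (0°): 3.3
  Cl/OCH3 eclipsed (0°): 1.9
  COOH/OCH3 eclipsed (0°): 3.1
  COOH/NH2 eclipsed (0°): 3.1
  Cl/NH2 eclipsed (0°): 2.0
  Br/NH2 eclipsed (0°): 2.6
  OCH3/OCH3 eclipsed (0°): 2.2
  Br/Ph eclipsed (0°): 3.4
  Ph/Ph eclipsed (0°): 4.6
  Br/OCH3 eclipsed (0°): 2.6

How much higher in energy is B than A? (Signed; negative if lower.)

B (eclipsed): Cl–NH2 eclipsed, COOH–OCH3 eclipsed, Br–Ph eclipsed; 2.0 + 3.1 + 3.4 = 8.5 kcal/mol.
A (eclipsed): Cl–Ph eclipsed, COOH–NH2 eclipsed, Br–OCH3 eclipsed; 3.1 + 3.1 + 2.6 = 8.8 kcal/mol.
E(B) − E(A) = 8.5 − 8.8 = -0.3 kcal/mol.

-0.3 kcal/mol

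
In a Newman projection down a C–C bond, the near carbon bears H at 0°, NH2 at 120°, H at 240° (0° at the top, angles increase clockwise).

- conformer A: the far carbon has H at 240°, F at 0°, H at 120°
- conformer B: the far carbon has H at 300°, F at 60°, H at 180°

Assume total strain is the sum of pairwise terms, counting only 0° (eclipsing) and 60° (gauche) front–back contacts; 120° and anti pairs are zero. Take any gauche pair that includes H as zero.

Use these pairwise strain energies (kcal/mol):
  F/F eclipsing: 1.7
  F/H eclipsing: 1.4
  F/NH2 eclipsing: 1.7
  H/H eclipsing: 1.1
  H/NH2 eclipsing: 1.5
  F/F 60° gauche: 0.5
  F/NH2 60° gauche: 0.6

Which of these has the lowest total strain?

A (eclipsed): H(0°)/F(0°) eclipsed 1.4; NH2(120°)/H(120°) eclipsed 1.5; H(240°)/H(240°) eclipsed 1.1 → 4.0 kcal/mol.
B (staggered): NH2(120°)/F(60°) gauche 0.6 → 0.6 kcal/mol.
B has the lowest total (0.6 kcal/mol).

B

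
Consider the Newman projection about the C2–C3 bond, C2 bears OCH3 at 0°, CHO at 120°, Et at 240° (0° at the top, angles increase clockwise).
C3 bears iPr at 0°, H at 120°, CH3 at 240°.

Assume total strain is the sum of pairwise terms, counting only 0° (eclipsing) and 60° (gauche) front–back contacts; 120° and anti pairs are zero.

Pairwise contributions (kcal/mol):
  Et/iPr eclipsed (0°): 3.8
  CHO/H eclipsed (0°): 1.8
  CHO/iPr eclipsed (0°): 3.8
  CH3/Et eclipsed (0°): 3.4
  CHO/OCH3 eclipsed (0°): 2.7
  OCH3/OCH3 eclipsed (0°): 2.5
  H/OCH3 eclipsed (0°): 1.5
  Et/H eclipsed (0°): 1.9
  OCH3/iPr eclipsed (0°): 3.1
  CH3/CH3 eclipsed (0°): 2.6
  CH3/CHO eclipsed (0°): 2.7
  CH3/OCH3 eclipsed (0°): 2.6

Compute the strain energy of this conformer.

8.3 kcal/mol

This conformer (eclipsed): OCH3(0°)/iPr(0°) eclipsed 3.1; CHO(120°)/H(120°) eclipsed 1.8; Et(240°)/CH3(240°) eclipsed 3.4 → 8.3 kcal/mol.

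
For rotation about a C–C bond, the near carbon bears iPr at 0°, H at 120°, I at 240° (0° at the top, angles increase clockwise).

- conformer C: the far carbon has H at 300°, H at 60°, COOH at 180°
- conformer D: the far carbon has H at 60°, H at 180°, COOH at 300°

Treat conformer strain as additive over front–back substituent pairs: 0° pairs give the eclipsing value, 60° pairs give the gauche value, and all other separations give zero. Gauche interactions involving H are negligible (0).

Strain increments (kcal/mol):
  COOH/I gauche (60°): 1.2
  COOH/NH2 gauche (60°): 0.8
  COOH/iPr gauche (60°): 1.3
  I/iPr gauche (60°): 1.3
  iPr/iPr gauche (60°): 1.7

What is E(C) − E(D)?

-1.3 kcal/mol

C is staggered. I at 240° is gauche with COOH at 180° (1.2). Total 1.2 kcal/mol.
D is staggered. iPr at 0° is gauche with COOH at 300° (1.3); I at 240° is gauche with COOH at 300° (1.2). Total 2.5 kcal/mol.
E(C) − E(D) = 1.2 − 2.5 = -1.3 kcal/mol.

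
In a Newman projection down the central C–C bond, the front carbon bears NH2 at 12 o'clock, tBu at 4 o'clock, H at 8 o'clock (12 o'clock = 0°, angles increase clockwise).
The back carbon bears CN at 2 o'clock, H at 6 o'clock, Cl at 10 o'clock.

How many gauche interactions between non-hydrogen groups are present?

3

Non-H gauche pairs: NH2(0°)/CN(60°); NH2(0°)/Cl(300°); tBu(120°)/CN(60°) — 3 interactions.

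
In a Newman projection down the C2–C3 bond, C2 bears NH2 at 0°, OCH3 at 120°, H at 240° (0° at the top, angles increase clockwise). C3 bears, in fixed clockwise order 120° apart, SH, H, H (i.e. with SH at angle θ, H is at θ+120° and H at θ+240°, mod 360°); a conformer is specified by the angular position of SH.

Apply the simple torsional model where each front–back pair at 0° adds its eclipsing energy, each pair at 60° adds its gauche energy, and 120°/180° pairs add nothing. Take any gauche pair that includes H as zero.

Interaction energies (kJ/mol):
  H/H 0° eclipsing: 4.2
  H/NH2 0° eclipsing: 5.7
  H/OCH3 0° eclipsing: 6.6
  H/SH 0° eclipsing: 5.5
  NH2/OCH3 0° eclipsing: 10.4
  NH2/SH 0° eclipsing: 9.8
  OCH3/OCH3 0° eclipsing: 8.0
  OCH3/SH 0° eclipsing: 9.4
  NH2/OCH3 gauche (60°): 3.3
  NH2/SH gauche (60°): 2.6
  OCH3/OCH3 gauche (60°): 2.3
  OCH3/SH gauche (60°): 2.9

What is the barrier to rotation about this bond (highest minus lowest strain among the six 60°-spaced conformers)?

SH at 0° (eclipsed): NH2–SH eclipsed, OCH3–H eclipsed, H–H eclipsed; 9.8 + 6.6 + 4.2 = 20.6 kJ/mol.
SH at 60° (staggered): NH2–SH gauche, OCH3–SH gauche; 2.6 + 2.9 = 5.5 kJ/mol.
SH at 120° (eclipsed): NH2–H eclipsed, OCH3–SH eclipsed, H–H eclipsed; 5.7 + 9.4 + 4.2 = 19.3 kJ/mol.
SH at 180° (staggered): OCH3–SH gauche; 2.9 = 2.9 kJ/mol.
SH at 240° (eclipsed): NH2–H eclipsed, OCH3–H eclipsed, H–SH eclipsed; 5.7 + 6.6 + 5.5 = 17.8 kJ/mol.
SH at 300° (staggered): NH2–SH gauche; 2.6 = 2.6 kJ/mol.
Max at 0° (20.6 kJ/mol), min at 300° (2.6 kJ/mol); barrier = 18.0 kJ/mol.

18.0 kJ/mol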